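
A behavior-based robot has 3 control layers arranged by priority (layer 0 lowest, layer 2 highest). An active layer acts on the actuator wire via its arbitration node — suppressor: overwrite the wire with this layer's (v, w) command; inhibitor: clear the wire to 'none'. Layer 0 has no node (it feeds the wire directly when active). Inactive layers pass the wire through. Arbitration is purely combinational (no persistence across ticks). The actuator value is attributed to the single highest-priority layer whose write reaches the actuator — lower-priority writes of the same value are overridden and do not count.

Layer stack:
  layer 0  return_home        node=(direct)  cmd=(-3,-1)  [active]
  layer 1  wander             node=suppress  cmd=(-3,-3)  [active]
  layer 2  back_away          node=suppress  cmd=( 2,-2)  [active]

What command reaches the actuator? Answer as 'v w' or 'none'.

2 -2

[0] return_home on; wire := (-3, -1)
[1] wander on (suppress); wire := (-3, -3)
[2] back_away on (suppress); wire := (2, -2)
output (2, -2)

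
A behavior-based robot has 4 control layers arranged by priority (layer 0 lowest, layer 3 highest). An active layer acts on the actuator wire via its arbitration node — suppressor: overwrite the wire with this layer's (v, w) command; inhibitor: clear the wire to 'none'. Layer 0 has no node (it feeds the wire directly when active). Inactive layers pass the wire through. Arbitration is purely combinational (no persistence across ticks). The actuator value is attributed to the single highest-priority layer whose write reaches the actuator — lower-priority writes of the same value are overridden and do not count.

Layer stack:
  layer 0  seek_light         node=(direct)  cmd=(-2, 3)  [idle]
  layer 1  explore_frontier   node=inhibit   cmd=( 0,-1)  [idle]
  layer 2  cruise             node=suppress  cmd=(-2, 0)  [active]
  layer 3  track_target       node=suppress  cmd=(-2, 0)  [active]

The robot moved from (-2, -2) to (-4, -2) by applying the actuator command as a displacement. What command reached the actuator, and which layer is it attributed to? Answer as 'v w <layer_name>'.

displacement = (-4, -2) − (-2, -2) = (-2, 0)
L0 seek_light: idle → wire = none
L1 explore_frontier: idle → wire stays none
L2 cruise: active, suppressor → wire = (-2, 0)
L3 track_target: active, suppressor → wire = (-2, 0)
actuator = (-2, 0) — from layer 3 (track_target)

-2 0 track_target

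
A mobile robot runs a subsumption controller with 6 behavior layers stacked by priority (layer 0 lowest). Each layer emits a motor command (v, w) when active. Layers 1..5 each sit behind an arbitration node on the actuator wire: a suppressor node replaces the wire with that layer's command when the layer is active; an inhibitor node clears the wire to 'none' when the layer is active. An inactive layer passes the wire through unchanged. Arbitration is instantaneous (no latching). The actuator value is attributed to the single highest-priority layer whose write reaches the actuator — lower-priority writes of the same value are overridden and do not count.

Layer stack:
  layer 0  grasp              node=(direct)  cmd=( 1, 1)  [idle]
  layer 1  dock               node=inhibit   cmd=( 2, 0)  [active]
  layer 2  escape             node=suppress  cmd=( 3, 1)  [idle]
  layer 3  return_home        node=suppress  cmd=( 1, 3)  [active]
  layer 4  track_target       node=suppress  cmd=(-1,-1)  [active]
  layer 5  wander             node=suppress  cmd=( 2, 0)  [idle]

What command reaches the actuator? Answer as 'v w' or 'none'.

-1 -1

layer 0 (grasp) idle — none
layer 1 (dock) active — inhibits: none
layer 2 (escape) idle — unchanged: none
layer 3 (return_home) active — suppresses: (1, 3)
layer 4 (track_target) active — suppresses: (-1, -1)
layer 5 (wander) idle — unchanged: (-1, -1)
→ actuator (-1, -1)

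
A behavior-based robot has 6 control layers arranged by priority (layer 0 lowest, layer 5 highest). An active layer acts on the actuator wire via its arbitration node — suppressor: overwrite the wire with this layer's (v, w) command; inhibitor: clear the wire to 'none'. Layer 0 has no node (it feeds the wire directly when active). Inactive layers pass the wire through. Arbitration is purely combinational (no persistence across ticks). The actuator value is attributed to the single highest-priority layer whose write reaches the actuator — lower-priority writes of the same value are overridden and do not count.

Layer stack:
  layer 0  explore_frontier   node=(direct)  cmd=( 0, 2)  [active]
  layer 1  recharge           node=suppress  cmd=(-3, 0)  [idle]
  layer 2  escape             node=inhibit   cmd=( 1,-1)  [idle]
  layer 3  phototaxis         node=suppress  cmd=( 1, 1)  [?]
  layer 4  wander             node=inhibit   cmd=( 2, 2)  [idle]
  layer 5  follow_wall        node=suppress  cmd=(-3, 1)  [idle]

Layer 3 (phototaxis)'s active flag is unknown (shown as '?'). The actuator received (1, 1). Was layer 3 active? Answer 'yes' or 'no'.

yes

If layer 3 is active=yes:
  actuator would be (1, 1)
If layer 3 is active=no:
  actuator would be (0, 2)
Observed (1, 1), so layer 3 was active.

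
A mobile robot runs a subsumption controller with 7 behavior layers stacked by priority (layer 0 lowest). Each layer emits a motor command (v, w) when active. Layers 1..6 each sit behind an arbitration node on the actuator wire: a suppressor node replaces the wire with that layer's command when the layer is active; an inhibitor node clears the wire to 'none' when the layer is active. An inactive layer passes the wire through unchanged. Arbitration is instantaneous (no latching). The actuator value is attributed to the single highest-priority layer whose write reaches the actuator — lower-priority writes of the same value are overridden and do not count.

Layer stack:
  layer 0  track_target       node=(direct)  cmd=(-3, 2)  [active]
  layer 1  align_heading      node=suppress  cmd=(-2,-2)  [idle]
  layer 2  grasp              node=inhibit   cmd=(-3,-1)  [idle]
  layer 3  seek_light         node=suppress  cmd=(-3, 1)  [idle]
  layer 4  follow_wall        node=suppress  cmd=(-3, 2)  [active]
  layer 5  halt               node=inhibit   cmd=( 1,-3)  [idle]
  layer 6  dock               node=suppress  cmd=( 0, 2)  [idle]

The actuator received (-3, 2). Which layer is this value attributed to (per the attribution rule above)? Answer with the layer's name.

follow_wall

L0 track_target: active, feeds wire = (-3, 2)
L1 align_heading: idle → wire stays (-3, 2)
L2 grasp: idle → wire stays (-3, 2)
L3 seek_light: idle → wire stays (-3, 2)
L4 follow_wall: active, suppressor → wire = (-3, 2)
L5 halt: idle → wire stays (-3, 2)
L6 dock: idle → wire stays (-3, 2)
actuator = (-3, 2)
last writer: layer 4 = follow_wall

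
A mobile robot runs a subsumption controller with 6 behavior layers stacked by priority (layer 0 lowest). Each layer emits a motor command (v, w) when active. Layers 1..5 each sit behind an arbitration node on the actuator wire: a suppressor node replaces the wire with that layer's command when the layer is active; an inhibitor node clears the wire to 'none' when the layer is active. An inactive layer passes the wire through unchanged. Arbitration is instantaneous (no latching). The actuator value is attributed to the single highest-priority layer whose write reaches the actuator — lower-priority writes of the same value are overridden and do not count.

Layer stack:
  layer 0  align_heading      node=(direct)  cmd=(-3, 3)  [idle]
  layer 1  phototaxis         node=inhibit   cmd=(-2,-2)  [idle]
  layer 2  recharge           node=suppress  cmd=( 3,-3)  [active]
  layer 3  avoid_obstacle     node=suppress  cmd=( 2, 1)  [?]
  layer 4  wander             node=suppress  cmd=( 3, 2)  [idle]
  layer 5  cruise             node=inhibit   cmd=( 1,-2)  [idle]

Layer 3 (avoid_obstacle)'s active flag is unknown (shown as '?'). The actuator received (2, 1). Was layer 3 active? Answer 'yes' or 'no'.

If layer 3 is active=yes:
  actuator would be (2, 1)
If layer 3 is active=no:
  actuator would be (3, -3)
Observed (2, 1), so layer 3 was active.

yes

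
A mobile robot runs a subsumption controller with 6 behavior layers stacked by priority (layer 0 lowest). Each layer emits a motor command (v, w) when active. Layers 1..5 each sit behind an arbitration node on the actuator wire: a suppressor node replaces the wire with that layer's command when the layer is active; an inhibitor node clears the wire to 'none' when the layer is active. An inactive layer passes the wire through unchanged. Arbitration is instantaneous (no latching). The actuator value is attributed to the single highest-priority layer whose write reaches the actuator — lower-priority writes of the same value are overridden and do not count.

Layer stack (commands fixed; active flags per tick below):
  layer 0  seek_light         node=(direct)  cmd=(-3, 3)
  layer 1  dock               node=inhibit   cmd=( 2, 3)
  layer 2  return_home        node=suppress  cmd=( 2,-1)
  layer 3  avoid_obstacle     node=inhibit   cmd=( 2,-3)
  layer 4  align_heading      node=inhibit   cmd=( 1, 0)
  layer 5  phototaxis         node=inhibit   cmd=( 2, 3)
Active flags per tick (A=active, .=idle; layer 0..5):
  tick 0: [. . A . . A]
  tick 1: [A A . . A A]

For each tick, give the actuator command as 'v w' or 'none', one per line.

none
none

tick 0:
  [0] seek_light off; wire := none
  [1] dock off; pass none
  [2] return_home on (suppress); wire := (2, -1)
  [3] avoid_obstacle off; pass (2, -1)
  [4] align_heading off; pass (2, -1)
  [5] phototaxis on (inhibit); wire := none
  output none
tick 1:
  [0] seek_light on; wire := (-3, 3)
  [1] dock on (inhibit); wire := none
  [2] return_home off; pass none
  [3] avoid_obstacle off; pass none
  [4] align_heading on (inhibit); wire := none
  [5] phototaxis on (inhibit); wire := none
  output none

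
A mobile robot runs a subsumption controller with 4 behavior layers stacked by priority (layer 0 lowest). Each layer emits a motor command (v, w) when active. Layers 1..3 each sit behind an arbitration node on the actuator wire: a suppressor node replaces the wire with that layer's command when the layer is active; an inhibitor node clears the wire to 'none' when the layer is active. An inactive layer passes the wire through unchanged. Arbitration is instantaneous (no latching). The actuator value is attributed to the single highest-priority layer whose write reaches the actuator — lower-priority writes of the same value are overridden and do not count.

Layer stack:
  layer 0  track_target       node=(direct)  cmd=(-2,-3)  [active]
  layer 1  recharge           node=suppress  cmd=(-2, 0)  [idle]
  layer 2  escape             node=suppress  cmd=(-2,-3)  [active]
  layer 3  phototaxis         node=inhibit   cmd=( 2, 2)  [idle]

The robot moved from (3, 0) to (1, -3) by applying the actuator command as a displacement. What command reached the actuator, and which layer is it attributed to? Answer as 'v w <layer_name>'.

displacement = (1, -3) − (3, 0) = (-2, -3)
L0 track_target: active, feeds wire = (-2, -3)
L1 recharge: idle → wire stays (-2, -3)
L2 escape: active, suppressor → wire = (-2, -3)
L3 phototaxis: idle → wire stays (-2, -3)
actuator = (-2, -3) — from layer 2 (escape)

-2 -3 escape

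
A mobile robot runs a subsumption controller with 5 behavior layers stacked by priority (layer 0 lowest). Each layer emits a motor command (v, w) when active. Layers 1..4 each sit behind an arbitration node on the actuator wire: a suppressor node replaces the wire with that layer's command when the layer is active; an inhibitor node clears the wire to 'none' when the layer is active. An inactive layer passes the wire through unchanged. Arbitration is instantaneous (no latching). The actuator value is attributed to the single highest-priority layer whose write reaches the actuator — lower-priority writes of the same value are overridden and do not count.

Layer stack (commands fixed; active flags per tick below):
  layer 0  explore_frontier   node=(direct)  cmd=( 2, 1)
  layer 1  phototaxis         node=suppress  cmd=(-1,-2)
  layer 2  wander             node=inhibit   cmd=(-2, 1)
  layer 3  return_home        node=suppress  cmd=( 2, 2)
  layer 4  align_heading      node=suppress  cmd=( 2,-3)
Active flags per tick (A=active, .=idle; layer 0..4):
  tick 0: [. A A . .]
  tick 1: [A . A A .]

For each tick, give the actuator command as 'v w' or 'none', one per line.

none
2 2

tick 0:
  [0] explore_frontier off; wire := none
  [1] phototaxis on (suppress); wire := (-1, -2)
  [2] wander on (inhibit); wire := none
  [3] return_home off; pass none
  [4] align_heading off; pass none
  output none
tick 1:
  [0] explore_frontier on; wire := (2, 1)
  [1] phototaxis off; pass (2, 1)
  [2] wander on (inhibit); wire := none
  [3] return_home on (suppress); wire := (2, 2)
  [4] align_heading off; pass (2, 2)
  output (2, 2)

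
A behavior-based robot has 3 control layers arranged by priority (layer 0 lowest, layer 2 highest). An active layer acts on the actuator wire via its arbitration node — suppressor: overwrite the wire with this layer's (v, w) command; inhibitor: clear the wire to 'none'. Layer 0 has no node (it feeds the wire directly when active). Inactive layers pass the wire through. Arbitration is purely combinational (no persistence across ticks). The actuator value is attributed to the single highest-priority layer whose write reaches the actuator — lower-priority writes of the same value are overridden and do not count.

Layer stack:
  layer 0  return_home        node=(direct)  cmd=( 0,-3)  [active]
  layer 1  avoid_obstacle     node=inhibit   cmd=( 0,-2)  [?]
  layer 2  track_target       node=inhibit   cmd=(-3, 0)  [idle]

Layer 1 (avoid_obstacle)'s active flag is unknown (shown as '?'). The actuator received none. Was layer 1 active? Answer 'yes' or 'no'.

yes

If layer 1 is active=yes:
  actuator would be none
If layer 1 is active=no:
  actuator would be (0, -3)
Observed none, so layer 1 was active.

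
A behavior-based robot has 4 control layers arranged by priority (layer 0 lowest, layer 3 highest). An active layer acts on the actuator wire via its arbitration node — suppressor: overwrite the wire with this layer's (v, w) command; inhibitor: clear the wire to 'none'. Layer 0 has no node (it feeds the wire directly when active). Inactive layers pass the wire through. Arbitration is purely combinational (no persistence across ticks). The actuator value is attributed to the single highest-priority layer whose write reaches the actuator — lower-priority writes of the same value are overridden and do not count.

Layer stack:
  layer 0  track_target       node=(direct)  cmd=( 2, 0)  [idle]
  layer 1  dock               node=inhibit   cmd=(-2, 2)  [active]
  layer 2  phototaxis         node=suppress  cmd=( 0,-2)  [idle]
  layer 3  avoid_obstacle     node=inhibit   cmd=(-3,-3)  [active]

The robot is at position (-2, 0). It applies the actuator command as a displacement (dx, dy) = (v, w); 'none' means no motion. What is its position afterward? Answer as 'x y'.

-2 0

[0] track_target off; wire := none
[1] dock on (inhibit); wire := none
[2] phototaxis off; pass none
[3] avoid_obstacle on (inhibit); wire := none
output none
position: (-2, 0) + none = (-2, 0)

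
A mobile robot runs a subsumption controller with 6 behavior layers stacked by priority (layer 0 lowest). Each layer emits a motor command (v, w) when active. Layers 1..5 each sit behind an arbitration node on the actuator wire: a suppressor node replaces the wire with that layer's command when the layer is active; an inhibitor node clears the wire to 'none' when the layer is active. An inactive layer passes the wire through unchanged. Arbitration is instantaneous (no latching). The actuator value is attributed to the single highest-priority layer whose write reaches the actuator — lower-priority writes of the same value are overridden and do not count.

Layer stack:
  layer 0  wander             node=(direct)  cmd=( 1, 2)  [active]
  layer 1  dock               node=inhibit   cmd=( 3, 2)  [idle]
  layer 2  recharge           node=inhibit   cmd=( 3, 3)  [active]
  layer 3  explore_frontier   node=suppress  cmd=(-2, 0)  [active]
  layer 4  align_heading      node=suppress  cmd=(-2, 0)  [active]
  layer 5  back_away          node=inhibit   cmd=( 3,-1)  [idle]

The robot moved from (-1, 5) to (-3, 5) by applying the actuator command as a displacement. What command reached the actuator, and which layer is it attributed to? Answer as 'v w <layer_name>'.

-2 0 align_heading

displacement = (-3, 5) − (-1, 5) = (-2, 0)
[0] wander on; wire := (1, 2)
[1] dock off; pass (1, 2)
[2] recharge on (inhibit); wire := none
[3] explore_frontier on (suppress); wire := (-2, 0)
[4] align_heading on (suppress); wire := (-2, 0)
[5] back_away off; pass (-2, 0)
output (-2, 0) — from layer 4 (align_heading)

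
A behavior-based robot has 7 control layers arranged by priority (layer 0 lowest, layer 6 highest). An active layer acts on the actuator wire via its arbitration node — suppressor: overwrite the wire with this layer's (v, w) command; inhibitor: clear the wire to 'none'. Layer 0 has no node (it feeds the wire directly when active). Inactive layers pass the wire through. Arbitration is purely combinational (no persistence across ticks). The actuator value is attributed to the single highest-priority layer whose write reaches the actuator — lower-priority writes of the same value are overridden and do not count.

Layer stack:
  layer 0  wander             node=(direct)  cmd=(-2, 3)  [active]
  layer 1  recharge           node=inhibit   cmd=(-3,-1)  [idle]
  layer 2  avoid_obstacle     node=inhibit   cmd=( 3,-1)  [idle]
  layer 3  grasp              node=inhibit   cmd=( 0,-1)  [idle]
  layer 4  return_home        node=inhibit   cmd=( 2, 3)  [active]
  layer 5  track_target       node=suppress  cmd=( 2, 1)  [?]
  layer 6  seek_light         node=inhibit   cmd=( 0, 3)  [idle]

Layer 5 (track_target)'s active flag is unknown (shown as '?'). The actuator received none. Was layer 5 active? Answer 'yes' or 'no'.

no

If layer 5 is active=yes:
  actuator would be (2, 1)
If layer 5 is active=no:
  actuator would be none
Observed none, so layer 5 was idle.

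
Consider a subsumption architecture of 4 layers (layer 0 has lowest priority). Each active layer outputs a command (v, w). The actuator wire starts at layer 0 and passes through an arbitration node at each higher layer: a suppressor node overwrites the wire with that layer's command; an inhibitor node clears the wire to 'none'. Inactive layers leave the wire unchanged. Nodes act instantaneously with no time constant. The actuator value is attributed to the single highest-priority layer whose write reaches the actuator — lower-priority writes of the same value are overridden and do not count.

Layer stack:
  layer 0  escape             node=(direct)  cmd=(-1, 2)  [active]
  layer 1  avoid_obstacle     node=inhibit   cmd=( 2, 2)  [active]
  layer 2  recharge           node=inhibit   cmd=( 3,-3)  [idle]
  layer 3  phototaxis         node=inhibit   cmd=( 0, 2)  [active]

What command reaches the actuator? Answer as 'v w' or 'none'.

none

layer 0 (escape) active — direct: (-1, 2)
layer 1 (avoid_obstacle) active — inhibits: none
layer 2 (recharge) idle — unchanged: none
layer 3 (phototaxis) active — inhibits: none
→ actuator none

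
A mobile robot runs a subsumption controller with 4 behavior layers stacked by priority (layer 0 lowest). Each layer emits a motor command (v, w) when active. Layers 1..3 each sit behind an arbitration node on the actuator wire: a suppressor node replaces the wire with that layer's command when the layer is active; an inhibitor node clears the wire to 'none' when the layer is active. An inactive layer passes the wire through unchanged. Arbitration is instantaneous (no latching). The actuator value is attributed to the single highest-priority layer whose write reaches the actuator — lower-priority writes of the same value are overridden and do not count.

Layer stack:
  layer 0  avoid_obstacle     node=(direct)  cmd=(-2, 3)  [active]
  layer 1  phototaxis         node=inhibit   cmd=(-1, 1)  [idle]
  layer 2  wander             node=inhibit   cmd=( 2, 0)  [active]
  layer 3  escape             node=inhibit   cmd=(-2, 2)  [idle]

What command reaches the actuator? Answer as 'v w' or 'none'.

none

layer 0 (avoid_obstacle) active — direct: (-2, 3)
layer 1 (phototaxis) idle — unchanged: (-2, 3)
layer 2 (wander) active — inhibits: none
layer 3 (escape) idle — unchanged: none
→ actuator none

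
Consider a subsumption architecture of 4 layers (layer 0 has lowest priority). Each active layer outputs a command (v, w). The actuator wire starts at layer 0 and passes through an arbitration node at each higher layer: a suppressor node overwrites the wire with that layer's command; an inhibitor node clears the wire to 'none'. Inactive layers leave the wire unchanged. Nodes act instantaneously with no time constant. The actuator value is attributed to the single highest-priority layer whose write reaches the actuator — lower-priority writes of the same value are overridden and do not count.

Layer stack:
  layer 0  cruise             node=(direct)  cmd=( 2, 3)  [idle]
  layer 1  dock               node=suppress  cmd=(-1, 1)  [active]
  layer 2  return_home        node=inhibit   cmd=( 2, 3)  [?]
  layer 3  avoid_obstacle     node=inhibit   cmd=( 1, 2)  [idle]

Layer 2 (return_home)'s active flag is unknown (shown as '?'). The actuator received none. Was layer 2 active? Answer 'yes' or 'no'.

If layer 2 is active=yes:
  actuator would be none
If layer 2 is active=no:
  actuator would be (-1, 1)
Observed none, so layer 2 was active.

yes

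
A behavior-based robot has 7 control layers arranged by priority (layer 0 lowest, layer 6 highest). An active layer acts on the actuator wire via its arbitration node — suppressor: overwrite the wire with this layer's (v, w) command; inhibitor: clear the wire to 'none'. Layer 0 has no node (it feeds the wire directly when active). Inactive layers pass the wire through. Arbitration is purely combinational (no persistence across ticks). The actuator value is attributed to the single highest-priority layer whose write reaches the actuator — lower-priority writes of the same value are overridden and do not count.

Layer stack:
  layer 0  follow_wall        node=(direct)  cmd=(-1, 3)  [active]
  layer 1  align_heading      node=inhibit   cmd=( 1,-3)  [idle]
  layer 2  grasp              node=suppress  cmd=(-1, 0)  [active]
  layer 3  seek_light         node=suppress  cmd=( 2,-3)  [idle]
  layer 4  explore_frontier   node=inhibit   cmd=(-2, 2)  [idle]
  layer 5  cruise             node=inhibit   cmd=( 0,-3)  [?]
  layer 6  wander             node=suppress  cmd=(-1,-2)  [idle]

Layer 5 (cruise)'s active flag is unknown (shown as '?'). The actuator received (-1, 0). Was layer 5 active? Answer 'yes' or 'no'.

no

If layer 5 is active=yes:
  actuator would be none
If layer 5 is active=no:
  actuator would be (-1, 0)
Observed (-1, 0), so layer 5 was idle.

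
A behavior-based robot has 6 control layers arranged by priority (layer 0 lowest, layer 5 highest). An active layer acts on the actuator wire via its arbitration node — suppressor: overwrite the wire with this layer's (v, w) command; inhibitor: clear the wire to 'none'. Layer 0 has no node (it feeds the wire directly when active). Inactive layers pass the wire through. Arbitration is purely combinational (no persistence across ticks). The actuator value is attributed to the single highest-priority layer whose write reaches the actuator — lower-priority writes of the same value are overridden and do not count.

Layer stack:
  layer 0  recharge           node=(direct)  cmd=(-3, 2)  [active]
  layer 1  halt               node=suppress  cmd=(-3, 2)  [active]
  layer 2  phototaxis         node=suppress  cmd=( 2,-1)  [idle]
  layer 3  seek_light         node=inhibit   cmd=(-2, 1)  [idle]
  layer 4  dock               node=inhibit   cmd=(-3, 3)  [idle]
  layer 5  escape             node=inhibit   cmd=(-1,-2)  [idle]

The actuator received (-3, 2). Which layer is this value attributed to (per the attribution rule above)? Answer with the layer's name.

halt

[0] recharge on; wire := (-3, 2)
[1] halt on (suppress); wire := (-3, 2)
[2] phototaxis off; pass (-3, 2)
[3] seek_light off; pass (-3, 2)
[4] dock off; pass (-3, 2)
[5] escape off; pass (-3, 2)
output (-3, 2)
last writer: layer 1 = halt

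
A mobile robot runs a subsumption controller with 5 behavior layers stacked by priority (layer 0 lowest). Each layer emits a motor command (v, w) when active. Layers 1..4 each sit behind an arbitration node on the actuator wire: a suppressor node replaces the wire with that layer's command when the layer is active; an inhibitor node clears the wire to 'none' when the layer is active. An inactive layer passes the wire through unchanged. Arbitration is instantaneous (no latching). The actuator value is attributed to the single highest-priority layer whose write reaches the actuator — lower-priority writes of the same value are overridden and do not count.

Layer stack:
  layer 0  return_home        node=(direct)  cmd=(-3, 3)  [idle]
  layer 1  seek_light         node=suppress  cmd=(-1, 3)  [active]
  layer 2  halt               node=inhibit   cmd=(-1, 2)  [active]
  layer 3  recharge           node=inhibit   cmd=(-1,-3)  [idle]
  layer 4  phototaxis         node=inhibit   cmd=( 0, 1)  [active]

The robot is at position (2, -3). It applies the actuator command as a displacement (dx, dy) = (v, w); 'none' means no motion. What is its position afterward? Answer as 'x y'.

[0] return_home off; wire := none
[1] seek_light on (suppress); wire := (-1, 3)
[2] halt on (inhibit); wire := none
[3] recharge off; pass none
[4] phototaxis on (inhibit); wire := none
output none
position: (2, -3) + none = (2, -3)

2 -3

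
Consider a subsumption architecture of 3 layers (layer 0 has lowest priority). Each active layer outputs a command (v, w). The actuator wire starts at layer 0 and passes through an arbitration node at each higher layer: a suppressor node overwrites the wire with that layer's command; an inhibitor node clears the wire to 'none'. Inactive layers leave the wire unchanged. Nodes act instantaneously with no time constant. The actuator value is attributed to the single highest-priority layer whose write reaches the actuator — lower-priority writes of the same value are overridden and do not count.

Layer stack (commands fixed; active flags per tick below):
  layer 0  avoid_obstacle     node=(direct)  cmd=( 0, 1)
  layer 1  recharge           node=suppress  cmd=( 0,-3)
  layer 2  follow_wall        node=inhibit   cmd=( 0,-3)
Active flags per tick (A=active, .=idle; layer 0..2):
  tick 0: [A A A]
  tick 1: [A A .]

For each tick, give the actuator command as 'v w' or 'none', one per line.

none
0 -3

tick 0:
  L0 avoid_obstacle: active, feeds wire = (0, 1)
  L1 recharge: active, suppressor → wire = (0, -3)
  L2 follow_wall: active, inhibitor → wire = none
  actuator = none
tick 1:
  L0 avoid_obstacle: active, feeds wire = (0, 1)
  L1 recharge: active, suppressor → wire = (0, -3)
  L2 follow_wall: idle → wire stays (0, -3)
  actuator = (0, -3)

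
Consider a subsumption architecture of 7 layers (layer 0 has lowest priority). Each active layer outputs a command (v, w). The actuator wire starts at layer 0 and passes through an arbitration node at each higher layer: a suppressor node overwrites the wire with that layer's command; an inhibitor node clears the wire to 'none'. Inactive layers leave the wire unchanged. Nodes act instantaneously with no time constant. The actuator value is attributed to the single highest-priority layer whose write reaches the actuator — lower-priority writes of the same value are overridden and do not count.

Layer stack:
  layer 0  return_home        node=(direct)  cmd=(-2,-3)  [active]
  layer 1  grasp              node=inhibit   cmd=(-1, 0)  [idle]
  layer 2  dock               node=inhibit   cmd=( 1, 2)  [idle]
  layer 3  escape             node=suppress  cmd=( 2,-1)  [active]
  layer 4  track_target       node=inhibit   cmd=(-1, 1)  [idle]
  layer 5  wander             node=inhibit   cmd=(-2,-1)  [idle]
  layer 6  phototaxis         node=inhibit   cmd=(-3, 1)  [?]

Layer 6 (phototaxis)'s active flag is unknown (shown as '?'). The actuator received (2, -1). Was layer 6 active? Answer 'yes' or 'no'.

no

If layer 6 is active=yes:
  actuator would be none
If layer 6 is active=no:
  actuator would be (2, -1)
Observed (2, -1), so layer 6 was idle.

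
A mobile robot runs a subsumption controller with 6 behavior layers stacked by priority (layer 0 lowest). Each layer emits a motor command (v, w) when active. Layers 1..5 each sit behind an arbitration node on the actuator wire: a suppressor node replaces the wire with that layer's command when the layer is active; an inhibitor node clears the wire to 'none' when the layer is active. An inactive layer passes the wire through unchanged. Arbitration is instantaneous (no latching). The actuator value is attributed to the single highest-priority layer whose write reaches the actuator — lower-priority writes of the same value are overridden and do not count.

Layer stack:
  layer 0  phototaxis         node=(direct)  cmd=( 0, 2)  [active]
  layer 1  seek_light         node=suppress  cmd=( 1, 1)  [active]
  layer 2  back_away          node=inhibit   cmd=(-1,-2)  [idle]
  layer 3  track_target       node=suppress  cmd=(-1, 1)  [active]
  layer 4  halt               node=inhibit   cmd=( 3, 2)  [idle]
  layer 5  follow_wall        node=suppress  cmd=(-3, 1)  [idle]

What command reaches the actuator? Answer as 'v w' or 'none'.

-1 1

L0 phototaxis: active, feeds wire = (0, 2)
L1 seek_light: active, suppressor → wire = (1, 1)
L2 back_away: idle → wire stays (1, 1)
L3 track_target: active, suppressor → wire = (-1, 1)
L4 halt: idle → wire stays (-1, 1)
L5 follow_wall: idle → wire stays (-1, 1)
actuator = (-1, 1)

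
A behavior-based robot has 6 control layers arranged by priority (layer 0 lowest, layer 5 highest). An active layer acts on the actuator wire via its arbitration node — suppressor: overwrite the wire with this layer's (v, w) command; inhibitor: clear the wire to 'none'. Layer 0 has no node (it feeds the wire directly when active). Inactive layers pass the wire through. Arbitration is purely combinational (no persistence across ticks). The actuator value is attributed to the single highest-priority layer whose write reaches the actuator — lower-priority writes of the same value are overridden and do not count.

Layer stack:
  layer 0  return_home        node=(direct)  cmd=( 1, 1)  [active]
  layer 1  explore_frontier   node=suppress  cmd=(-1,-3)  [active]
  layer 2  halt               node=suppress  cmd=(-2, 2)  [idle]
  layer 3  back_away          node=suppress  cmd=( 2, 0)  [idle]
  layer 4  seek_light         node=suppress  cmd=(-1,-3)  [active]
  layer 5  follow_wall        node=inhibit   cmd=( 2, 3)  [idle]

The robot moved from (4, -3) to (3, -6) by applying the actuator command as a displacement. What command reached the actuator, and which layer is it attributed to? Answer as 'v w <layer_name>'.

-1 -3 seek_light

displacement = (3, -6) − (4, -3) = (-1, -3)
L0 return_home: active, feeds wire = (1, 1)
L1 explore_frontier: active, suppressor → wire = (-1, -3)
L2 halt: idle → wire stays (-1, -3)
L3 back_away: idle → wire stays (-1, -3)
L4 seek_light: active, suppressor → wire = (-1, -3)
L5 follow_wall: idle → wire stays (-1, -3)
actuator = (-1, -3) — from layer 4 (seek_light)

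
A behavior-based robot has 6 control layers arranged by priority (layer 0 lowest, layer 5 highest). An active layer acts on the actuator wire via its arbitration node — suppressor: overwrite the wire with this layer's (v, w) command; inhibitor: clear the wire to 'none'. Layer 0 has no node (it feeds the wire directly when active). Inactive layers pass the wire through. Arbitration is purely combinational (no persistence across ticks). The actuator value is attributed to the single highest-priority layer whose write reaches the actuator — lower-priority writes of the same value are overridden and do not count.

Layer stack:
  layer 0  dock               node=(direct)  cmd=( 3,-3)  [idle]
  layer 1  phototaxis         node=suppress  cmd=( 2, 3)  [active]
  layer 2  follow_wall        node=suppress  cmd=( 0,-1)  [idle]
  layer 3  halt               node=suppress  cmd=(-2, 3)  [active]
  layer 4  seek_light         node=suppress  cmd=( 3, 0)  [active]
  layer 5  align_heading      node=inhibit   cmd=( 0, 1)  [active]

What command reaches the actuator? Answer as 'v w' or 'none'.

L0 dock: idle → wire = none
L1 phototaxis: active, suppressor → wire = (2, 3)
L2 follow_wall: idle → wire stays (2, 3)
L3 halt: active, suppressor → wire = (-2, 3)
L4 seek_light: active, suppressor → wire = (3, 0)
L5 align_heading: active, inhibitor → wire = none
actuator = none

none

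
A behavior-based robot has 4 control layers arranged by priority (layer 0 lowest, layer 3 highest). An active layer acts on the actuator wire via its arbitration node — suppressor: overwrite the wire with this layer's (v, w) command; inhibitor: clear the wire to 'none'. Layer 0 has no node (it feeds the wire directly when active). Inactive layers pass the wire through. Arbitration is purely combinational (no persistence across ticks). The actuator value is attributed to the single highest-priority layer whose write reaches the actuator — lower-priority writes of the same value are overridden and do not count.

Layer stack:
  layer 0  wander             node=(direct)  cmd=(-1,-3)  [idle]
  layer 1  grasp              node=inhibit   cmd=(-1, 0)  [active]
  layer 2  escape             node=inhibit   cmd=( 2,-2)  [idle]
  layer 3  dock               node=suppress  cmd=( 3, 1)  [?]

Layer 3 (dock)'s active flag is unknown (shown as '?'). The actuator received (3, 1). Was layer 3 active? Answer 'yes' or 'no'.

yes

If layer 3 is active=yes:
  actuator would be (3, 1)
If layer 3 is active=no:
  actuator would be none
Observed (3, 1), so layer 3 was active.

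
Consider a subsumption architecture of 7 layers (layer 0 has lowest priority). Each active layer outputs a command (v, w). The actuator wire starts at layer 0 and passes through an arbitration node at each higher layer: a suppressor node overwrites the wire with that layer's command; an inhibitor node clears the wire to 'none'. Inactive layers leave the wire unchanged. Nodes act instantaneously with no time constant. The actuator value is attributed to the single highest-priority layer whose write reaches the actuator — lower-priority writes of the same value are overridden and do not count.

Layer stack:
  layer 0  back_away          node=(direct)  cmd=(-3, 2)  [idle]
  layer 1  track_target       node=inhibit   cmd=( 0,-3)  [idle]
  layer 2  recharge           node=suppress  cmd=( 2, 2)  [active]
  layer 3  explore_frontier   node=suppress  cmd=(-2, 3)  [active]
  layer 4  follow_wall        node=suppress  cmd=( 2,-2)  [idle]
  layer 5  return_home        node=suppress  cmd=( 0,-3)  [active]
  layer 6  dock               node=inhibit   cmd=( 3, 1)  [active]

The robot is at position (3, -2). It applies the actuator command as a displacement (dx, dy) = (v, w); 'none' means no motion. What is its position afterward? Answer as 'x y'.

3 -2

L0 back_away: idle → wire = none
L1 track_target: idle → wire stays none
L2 recharge: active, suppressor → wire = (2, 2)
L3 explore_frontier: active, suppressor → wire = (-2, 3)
L4 follow_wall: idle → wire stays (-2, 3)
L5 return_home: active, suppressor → wire = (0, -3)
L6 dock: active, inhibitor → wire = none
actuator = none
position: (3, -2) + none = (3, -2)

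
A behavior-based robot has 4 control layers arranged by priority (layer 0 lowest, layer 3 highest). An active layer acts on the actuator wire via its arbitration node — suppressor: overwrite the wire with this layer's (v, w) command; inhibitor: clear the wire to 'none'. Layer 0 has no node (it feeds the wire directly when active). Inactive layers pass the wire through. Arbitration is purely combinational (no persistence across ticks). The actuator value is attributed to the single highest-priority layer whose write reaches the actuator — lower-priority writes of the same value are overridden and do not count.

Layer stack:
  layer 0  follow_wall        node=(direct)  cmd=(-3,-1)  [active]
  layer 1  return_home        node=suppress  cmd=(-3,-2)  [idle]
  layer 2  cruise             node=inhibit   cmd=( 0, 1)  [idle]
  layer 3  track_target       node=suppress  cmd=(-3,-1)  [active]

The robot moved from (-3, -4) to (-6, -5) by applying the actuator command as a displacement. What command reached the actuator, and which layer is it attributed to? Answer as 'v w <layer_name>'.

-3 -1 track_target

displacement = (-6, -5) − (-3, -4) = (-3, -1)
[0] follow_wall on; wire := (-3, -1)
[1] return_home off; pass (-3, -1)
[2] cruise off; pass (-3, -1)
[3] track_target on (suppress); wire := (-3, -1)
output (-3, -1) — from layer 3 (track_target)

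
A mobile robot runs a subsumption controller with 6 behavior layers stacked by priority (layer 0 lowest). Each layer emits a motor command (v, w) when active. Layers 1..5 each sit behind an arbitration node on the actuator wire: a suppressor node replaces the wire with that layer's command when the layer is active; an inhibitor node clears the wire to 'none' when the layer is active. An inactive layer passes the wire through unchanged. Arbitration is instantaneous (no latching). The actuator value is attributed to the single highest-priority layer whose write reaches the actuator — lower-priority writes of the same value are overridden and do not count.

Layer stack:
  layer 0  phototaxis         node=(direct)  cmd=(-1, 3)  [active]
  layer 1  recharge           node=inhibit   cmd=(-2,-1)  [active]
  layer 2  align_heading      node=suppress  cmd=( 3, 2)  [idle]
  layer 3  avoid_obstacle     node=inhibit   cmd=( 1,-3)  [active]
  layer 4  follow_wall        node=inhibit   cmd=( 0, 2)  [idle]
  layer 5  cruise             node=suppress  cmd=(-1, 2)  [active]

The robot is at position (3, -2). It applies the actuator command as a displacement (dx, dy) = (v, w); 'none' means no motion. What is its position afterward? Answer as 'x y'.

2 0

L0 phototaxis: active, feeds wire = (-1, 3)
L1 recharge: active, inhibitor → wire = none
L2 align_heading: idle → wire stays none
L3 avoid_obstacle: active, inhibitor → wire = none
L4 follow_wall: idle → wire stays none
L5 cruise: active, suppressor → wire = (-1, 2)
actuator = (-1, 2)
position: (3, -2) + (-1, 2) = (2, 0)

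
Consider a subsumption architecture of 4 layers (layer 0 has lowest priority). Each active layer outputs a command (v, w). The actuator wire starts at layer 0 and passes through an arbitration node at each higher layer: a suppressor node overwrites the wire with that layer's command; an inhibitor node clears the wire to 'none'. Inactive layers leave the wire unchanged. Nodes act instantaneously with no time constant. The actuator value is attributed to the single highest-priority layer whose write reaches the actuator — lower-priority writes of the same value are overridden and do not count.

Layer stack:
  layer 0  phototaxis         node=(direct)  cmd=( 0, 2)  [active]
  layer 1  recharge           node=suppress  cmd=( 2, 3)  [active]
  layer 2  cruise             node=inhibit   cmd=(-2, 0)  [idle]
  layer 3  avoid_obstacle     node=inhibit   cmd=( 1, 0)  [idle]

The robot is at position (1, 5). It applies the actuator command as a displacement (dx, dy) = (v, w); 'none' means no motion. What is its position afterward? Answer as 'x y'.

3 8

layer 0 (phototaxis) active — direct: (0, 2)
layer 1 (recharge) active — suppresses: (2, 3)
layer 2 (cruise) idle — unchanged: (2, 3)
layer 3 (avoid_obstacle) idle — unchanged: (2, 3)
→ actuator (2, 3)
position: (1, 5) + (2, 3) = (3, 8)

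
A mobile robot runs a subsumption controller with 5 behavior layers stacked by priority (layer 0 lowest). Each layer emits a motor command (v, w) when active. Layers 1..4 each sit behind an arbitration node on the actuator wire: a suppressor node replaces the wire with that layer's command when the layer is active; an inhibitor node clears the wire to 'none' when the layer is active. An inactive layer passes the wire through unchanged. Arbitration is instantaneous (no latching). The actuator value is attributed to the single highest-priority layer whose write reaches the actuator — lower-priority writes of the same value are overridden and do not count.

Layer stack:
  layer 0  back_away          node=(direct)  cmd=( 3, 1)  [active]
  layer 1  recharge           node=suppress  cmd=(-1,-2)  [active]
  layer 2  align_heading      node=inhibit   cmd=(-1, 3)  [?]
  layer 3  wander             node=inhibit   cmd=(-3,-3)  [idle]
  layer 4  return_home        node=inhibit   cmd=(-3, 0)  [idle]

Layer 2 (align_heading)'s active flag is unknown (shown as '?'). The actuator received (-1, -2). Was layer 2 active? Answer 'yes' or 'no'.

no

If layer 2 is active=yes:
  actuator would be none
If layer 2 is active=no:
  actuator would be (-1, -2)
Observed (-1, -2), so layer 2 was idle.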